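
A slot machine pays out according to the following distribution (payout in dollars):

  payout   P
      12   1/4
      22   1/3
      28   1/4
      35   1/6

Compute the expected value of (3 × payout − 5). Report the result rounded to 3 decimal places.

E[3x-5] = (1/4)·31 + (1/3)·61 + (1/4)·79 + (1/6)·100
     = 129/2 ≈ 64.500

64.500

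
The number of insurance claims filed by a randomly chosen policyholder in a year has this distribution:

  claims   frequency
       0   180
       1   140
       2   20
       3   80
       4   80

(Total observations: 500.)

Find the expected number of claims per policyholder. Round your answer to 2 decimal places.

Total = 500, so P(claims=0) = 180/500, etc.
E[X] = (9/25)·0 + (7/25)·1 + (1/25)·2 + (4/25)·3 + (4/25)·4
     = 37/25 ≈ 1.48

1.48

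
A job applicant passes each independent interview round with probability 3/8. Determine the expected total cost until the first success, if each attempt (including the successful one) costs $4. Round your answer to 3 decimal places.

$10.667

E[#attempts] = 1/p = 8/3; E[cost] = 4·8/3 = 32/3.
≈ 10.667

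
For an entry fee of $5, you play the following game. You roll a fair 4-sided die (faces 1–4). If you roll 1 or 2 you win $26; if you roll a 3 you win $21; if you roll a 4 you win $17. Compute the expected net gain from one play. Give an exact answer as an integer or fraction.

E[payout] = (1/4)·17 + (1/4)·21 + (1/2)·26 = 45/2
Expected profit = 45/2 − 5 = 35/2

35/2 dollars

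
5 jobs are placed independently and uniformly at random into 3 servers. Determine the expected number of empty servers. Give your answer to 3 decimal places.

0.395

Let Xⱼ=1 if server j is empty. P(Xⱼ=1) = ((3-1)/3)^5 = 32/243.
By linearity, E[#empty] = 3·32/243 = 32/81.
≈ 0.395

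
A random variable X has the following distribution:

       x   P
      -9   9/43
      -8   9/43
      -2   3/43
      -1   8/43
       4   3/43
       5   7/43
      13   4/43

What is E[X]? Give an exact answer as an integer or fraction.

E[X] = (9/43)·(-9) + (9/43)·(-8) + (3/43)·(-2) + (8/43)·(-1) + (3/43)·4 + (7/43)·5 + (4/43)·13
     = -68/43

-68/43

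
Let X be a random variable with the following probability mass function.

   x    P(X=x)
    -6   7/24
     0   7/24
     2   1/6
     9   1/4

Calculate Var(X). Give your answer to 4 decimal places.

30.7222

E[X] = (7/24)·(-6) + (7/24)·0 + (1/6)·2 + (1/4)·9 = 5/6
E[X²] = (7/24)·36 + (7/24)·0 + (1/6)·4 + (1/4)·81 = 377/12
Var(X) = 377/12 − (5/6)² = 553/18 ≈ 30.7222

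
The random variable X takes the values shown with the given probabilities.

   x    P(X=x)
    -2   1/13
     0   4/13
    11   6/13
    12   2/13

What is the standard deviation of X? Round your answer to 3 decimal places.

E[X] = 88/13, E[X²] = 1018/13
Var(X) = E[X²] − (E[X])² = 1018/13 − 7744/169 = 5490/169
SD(X) = √(5490/169) ≈ 5.700

5.700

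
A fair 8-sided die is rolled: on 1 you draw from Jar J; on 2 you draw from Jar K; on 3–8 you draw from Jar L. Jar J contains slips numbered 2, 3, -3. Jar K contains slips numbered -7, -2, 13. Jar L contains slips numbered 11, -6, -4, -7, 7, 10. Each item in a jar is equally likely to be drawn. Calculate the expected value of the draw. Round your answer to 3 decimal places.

1.625

E[X | Jar J] = (2 + 3 − 3)/3 = 2/3
E[X | Jar K] = (-7 − 2 + 13)/3 = 4/3
E[X | Jar L] = (11 − 6 − 4 − 7 + 7 + 10)/6 = 11/6
E[X] = (1/8)·2/3 + (1/8)·4/3 + (3/4)·11/6 = 13/8 ≈ 1.625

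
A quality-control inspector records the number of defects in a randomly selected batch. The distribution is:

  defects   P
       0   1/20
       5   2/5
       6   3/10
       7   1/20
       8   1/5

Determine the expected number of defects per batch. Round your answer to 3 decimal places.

E[X] = (1/20)·0 + (2/5)·5 + (3/10)·6 + (1/20)·7 + (1/5)·8
     = 23/4 ≈ 5.750

5.750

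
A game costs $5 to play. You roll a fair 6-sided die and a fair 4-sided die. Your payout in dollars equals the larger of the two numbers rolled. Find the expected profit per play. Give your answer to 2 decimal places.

Distribution of the larger of the two numbers rolled: 1 w.p. 1/24, 2 w.p. 1/8, 3 w.p. 5/24, 4 w.p. 7/24, 5 w.p. 1/6, 6 w.p. 1/6
E[payout] = (1/24)·1 + (1/8)·2 + (5/24)·3 + (7/24)·4 + (1/6)·5 + (1/6)·6 = 47/12
Expected profit = 47/12 − 5 = -13/12 ≈ -$1.08

-$1.08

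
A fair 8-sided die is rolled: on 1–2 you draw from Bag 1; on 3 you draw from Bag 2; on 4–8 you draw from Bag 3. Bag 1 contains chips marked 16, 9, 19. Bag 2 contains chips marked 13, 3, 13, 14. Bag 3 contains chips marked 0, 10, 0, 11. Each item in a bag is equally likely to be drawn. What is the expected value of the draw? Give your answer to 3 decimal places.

8.292

E[X | Bag 1] = (16 + 9 + 19)/3 = 44/3
E[X | Bag 2] = (13 + 3 + 13 + 14)/4 = 43/4
E[X | Bag 3] = (0 + 10 + 0 + 11)/4 = 21/4
E[X] = (1/4)·44/3 + (1/8)·43/4 + (5/8)·21/4 = 199/24 ≈ 8.292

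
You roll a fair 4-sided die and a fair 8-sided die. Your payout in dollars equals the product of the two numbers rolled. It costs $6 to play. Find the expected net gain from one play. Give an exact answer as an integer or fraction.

Distribution of the product of the two numbers rolled: 1 w.p. 1/32, 2 w.p. 1/16, 3 w.p. 1/16, 4 w.p. 3/32, 5 w.p. 1/32, 6 w.p. 3/32, …
E[payout] = (1/32)·1 + (1/16)·2 + (1/16)·3 + (3/32)·4 + (1/32)·5 + (3/32)·6 + (1/32)·7 + (3/32)·8 + (1/32)·9 + (1/32)·10 + (3/32)·12 + (1/32)·14 + (1/32)·15 + (1/16)·16 + (1/32)·18 + (1/32)·20 + (1/32)·21 + (1/16)·24 + (1/32)·28 + (1/32)·32 = 45/4
Expected profit = 45/4 − 6 = 21/4

21/4 dollars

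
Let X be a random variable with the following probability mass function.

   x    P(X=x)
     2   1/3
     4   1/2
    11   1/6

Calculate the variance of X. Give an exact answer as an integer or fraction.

E[X] = (1/3)·2 + (1/2)·4 + (1/6)·11 = 9/2
E[X²] = (1/3)·4 + (1/2)·16 + (1/6)·121 = 59/2
Var(X) = 59/2 − (9/2)² = 37/4

37/4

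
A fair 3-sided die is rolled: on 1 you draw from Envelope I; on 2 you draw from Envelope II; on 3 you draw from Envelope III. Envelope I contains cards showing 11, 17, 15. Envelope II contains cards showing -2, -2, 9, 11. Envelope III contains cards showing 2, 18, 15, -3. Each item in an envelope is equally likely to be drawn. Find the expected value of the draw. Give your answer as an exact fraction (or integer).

E[X | Envelope I] = (11 + 17 + 15)/3 = 43/3
E[X | Envelope II] = (-2 − 2 + 9 + 11)/4 = 4
E[X | Envelope III] = (2 + 18 + 15 − 3)/4 = 8
E[X] = (1/3)·43/3 + (1/3)·4 + (1/3)·8 = 79/9

79/9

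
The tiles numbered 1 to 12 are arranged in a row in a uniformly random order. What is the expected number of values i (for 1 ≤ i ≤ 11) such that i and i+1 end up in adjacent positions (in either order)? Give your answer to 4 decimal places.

For each i ∈ {1,…,11}, let Xᵢ = 1 if i and i+1 are adjacent. P(Xᵢ=1) = 2·(12−1)!/12! = 2/12.
By linearity, E[ΣXᵢ] = (11)·(2/12) = 11/6.
≈ 1.8333

1.8333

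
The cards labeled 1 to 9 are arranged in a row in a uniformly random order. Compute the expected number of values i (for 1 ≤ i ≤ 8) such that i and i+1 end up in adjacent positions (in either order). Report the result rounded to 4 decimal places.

1.7778

For each i ∈ {1,…,8}, let Xᵢ = 1 if i and i+1 are adjacent. P(Xᵢ=1) = 2·(9−1)!/9! = 2/9.
By linearity, E[ΣXᵢ] = (8)·(2/9) = 16/9.
≈ 1.7778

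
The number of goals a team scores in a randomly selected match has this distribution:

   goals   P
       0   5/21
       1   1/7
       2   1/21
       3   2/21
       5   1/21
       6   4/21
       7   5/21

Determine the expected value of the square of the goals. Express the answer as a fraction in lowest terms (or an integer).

E[X²] = (5/21)·0 + (1/7)·1 + (1/21)·4 + (2/21)·9 + (1/21)·25 + (4/21)·36 + (5/21)·49
     = 439/21

439/21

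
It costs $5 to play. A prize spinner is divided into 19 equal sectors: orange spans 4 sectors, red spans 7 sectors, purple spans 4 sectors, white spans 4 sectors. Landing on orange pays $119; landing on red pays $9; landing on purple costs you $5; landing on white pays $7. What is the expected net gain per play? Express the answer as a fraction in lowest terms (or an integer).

E[payout] = (4/19)·119 + (7/19)·9 + (4/19)·(-5) + (4/19)·7 = 547/19
Expected profit = 547/19 − 5 = 452/19

452/19 dollars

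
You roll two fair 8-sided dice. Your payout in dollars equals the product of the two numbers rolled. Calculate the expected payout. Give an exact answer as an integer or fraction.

81/4 dollars

Distribution of the product of the two numbers rolled: 1 w.p. 1/64, 2 w.p. 1/32, 3 w.p. 1/32, 4 w.p. 3/64, 5 w.p. 1/32, 6 w.p. 1/16, …
E[payout] = (1/64)·1 + (1/32)·2 + (1/32)·3 + (3/64)·4 + (1/32)·5 + (1/16)·6 + (1/32)·7 + (1/16)·8 + (1/64)·9 + (1/32)·10 + (1/16)·12 + (1/32)·14 + (1/32)·15 + (3/64)·16 + (1/32)·18 + (1/32)·20 + (1/32)·21 + (1/16)·24 + (1/64)·25 + (1/32)·28 + (1/32)·30 + (1/32)·32 + (1/32)·35 + (1/64)·36 + (1/32)·40 + (1/32)·42 + (1/32)·48 + (1/64)·49 + (1/32)·56 + (1/64)·64 = 81/4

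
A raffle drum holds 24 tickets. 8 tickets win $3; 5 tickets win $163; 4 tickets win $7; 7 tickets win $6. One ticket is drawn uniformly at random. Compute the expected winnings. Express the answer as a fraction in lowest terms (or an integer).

E[payout] = (8/24)·3 + (5/24)·163 + (4/24)·7 + (7/24)·6 = 303/8

303/8 dollars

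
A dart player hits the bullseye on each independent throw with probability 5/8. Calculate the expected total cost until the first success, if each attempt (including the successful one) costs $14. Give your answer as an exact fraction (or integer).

E[#attempts] = 1/p = 8/5; E[cost] = 14·8/5 = 112/5.

112/5 dollars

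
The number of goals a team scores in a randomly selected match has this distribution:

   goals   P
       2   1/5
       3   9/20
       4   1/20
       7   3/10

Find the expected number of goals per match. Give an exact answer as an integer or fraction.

E[X] = (1/5)·2 + (9/20)·3 + (1/20)·4 + (3/10)·7
     = 81/20

81/20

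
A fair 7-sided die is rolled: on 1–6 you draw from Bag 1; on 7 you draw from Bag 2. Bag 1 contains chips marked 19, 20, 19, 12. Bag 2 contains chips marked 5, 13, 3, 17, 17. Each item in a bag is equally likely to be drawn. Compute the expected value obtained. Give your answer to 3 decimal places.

16.571

E[X | Bag 1] = (19 + 20 + 19 + 12)/4 = 35/2
E[X | Bag 2] = (5 + 13 + 3 + 17 + 17)/5 = 11
E[X] = (6/7)·35/2 + (1/7)·11 = 116/7 ≈ 16.571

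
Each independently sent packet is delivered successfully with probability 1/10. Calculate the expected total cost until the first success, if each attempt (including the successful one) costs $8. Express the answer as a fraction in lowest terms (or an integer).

E[#attempts] = 1/p = 10; E[cost] = 8·10 = 80.

$80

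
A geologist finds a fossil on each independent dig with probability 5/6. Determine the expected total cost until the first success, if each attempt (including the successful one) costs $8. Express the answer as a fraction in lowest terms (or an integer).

E[#attempts] = 1/p = 6/5; E[cost] = 8·6/5 = 48/5.

48/5 dollars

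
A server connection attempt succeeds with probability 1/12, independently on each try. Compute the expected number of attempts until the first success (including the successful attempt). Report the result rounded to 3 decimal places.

12.000

For a geometric distribution, E[trials] = 1/p = 1/(1/12) = 12.
≈ 12.000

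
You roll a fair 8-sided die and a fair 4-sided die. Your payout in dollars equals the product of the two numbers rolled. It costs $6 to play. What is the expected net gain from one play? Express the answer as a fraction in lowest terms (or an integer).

Distribution of the product of the two numbers rolled: 1 w.p. 1/32, 2 w.p. 1/16, 3 w.p. 1/16, 4 w.p. 3/32, 5 w.p. 1/32, 6 w.p. 3/32, …
E[payout] = (1/32)·1 + (1/16)·2 + (1/16)·3 + (3/32)·4 + (1/32)·5 + (3/32)·6 + (1/32)·7 + (3/32)·8 + (1/32)·9 + (1/32)·10 + (3/32)·12 + (1/32)·14 + (1/32)·15 + (1/16)·16 + (1/32)·18 + (1/32)·20 + (1/32)·21 + (1/16)·24 + (1/32)·28 + (1/32)·32 = 45/4
Expected profit = 45/4 − 6 = 21/4

21/4 dollars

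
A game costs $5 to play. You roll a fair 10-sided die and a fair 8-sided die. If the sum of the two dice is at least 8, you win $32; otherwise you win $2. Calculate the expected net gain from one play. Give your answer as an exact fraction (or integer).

153/8 dollars

E[payout] = (21/80)·2 + (59/80)·32 = 193/8
Expected profit = 193/8 − 5 = 153/8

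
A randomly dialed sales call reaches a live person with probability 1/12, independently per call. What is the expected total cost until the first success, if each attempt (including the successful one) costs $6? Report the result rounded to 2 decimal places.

$72.00

E[#attempts] = 1/p = 12; E[cost] = 6·12 = 72.
≈ 72.00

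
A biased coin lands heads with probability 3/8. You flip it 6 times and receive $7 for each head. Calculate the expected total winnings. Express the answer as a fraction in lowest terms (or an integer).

63/4 dollars

E[#heads] = 6·3/8 = 9/4 (linearity over flips).
E[winnings] = 7·9/4 = 63/4.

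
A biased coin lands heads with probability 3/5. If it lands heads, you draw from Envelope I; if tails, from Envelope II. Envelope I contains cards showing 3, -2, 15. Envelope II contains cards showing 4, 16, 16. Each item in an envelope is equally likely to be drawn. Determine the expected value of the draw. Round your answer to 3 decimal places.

8.000

E[X | Envelope I] = (3 − 2 + 15)/3 = 16/3
E[X | Envelope II] = (4 + 16 + 16)/3 = 12
E[X] = (3/5)·16/3 + (2/5)·12 = 8 ≈ 8.000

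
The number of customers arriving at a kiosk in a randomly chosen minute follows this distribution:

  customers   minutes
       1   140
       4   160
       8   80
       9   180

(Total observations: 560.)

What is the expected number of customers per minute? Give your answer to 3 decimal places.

Total = 560, so P(customers=1) = 140/560, etc.
E[X] = (1/4)·1 + (2/7)·4 + (1/7)·8 + (9/28)·9
     = 38/7 ≈ 5.429

5.429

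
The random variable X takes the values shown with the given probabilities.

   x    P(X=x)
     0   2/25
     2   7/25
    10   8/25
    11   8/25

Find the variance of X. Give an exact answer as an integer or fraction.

11776/625

E[X] = (2/25)·0 + (7/25)·2 + (8/25)·10 + (8/25)·11 = 182/25
E[X²] = (2/25)·0 + (7/25)·4 + (8/25)·100 + (8/25)·121 = 1796/25
Var(X) = 1796/25 − (182/25)² = 11776/625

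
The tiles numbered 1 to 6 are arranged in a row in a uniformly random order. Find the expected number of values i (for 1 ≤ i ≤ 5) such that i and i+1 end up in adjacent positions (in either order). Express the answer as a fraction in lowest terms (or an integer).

5/3

For each i ∈ {1,…,5}, let Xᵢ = 1 if i and i+1 are adjacent. P(Xᵢ=1) = 2·(6−1)!/6! = 2/6.
By linearity, E[ΣXᵢ] = (5)·(2/6) = 5/3.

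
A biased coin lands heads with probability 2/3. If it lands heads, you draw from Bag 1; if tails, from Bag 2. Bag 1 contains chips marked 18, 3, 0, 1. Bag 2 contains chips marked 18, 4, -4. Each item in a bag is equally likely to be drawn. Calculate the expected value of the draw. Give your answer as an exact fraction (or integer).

17/3

E[X | Bag 1] = (18 + 3 + 0 + 1)/4 = 11/2
E[X | Bag 2] = (18 + 4 − 4)/3 = 6
E[X] = (2/3)·11/2 + (1/3)·6 = 17/3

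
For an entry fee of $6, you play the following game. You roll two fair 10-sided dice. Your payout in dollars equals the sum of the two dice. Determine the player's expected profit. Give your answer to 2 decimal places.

$5.00

Distribution of the sum of the two dice: 2 w.p. 1/100, 3 w.p. 1/50, 4 w.p. 3/100, 5 w.p. 1/25, 6 w.p. 1/20, 7 w.p. 3/50, …
E[payout] = (1/100)·2 + (1/50)·3 + (3/100)·4 + (1/25)·5 + (1/20)·6 + (3/50)·7 + (7/100)·8 + (2/25)·9 + (9/100)·10 + (1/10)·11 + (9/100)·12 + (2/25)·13 + (7/100)·14 + (3/50)·15 + (1/20)·16 + (1/25)·17 + (3/100)·18 + (1/50)·19 + (1/100)·20 = 11
Expected profit = 11 − 6 = 5 ≈ $5.00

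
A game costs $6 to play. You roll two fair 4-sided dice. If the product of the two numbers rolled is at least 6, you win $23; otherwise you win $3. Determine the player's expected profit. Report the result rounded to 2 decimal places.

E[payout] = (1/2)·3 + (1/2)·23 = 13
Expected profit = 13 − 6 = 7 ≈ $7.00

$7.00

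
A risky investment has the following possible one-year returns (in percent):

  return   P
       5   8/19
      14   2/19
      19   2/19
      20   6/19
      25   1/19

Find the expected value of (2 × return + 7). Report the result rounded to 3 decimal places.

E[2x+7] = (8/19)·17 + (2/19)·35 + (2/19)·45 + (6/19)·47 + (1/19)·57
     = 635/19 ≈ 33.421

33.421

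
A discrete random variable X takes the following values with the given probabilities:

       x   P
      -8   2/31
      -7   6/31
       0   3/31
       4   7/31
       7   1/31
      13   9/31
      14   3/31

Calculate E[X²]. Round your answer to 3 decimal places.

E[X²] = (2/31)·64 + (6/31)·49 + (3/31)·0 + (7/31)·16 + (1/31)·49 + (9/31)·169 + (3/31)·196
     = 2692/31 ≈ 86.839

86.839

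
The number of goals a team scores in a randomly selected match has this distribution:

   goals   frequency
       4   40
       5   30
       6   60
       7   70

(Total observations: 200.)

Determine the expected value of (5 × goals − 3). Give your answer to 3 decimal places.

Total = 200, so P(goals=4) = 40/200, etc.
E[5x-3] = (1/5)·17 + (3/20)·22 + (3/10)·27 + (7/20)·32
     = 26 ≈ 26.000

26.000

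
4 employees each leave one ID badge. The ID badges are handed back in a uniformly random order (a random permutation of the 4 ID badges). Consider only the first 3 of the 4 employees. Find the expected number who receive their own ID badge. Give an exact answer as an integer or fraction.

3/4

Let Xᵢ = 1 if person i gets their own ID badge. For each i, P(Xᵢ=1) = 1/4.
By linearity of expectation, E[X₁+…+X_3] = 3·(1/4) = 3/4.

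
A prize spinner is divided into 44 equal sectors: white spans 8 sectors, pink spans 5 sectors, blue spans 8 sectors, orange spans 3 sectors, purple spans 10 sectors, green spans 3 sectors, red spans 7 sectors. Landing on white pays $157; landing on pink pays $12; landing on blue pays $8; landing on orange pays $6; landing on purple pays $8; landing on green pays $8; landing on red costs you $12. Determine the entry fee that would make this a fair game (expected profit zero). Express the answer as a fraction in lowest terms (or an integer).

709/22 dollars

E[payout] = (8/44)·157 + (5/44)·12 + (8/44)·8 + (3/44)·6 + (10/44)·8 + (3/44)·8 + (7/44)·(-12) = 709/22
Fair fee = E[payout] = 709/22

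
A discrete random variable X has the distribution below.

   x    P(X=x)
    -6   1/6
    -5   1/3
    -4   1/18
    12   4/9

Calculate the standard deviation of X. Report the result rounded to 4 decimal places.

8.5584

E[X] = 22/9, E[X²] = 713/9
Var(X) = E[X²] − (E[X])² = 713/9 − 484/81 = 5933/81
SD(X) = √(5933/81) ≈ 8.5584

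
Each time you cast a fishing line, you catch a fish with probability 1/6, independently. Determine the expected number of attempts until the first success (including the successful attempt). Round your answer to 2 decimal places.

For a geometric distribution, E[trials] = 1/p = 1/(1/6) = 6.
≈ 6.00

6.00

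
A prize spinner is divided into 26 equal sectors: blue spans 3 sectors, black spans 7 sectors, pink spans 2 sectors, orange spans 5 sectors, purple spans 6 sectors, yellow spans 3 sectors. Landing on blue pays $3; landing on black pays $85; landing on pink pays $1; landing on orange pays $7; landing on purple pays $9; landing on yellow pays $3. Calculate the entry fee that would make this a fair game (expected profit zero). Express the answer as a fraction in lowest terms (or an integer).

E[payout] = (3/26)·3 + (7/26)·85 + (2/26)·1 + (5/26)·7 + (6/26)·9 + (3/26)·3 = 352/13
Fair fee = E[payout] = 352/13

352/13 dollars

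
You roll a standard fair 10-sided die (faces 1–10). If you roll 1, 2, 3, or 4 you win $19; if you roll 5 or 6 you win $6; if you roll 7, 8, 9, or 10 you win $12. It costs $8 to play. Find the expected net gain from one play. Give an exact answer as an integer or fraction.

28/5 dollars

E[payout] = (1/5)·6 + (2/5)·12 + (2/5)·19 = 68/5
Expected profit = 68/5 − 8 = 28/5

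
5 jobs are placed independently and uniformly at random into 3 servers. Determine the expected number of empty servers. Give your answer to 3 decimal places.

Let Xⱼ=1 if server j is empty. P(Xⱼ=1) = ((3-1)/3)^5 = 32/243.
By linearity, E[#empty] = 3·32/243 = 32/81.
≈ 0.395

0.395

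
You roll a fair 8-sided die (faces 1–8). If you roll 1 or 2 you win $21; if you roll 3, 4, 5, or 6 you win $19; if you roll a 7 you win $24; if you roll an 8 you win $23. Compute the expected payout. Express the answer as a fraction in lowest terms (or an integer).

E[payout] = (1/2)·19 + (1/4)·21 + (1/8)·23 + (1/8)·24 = 165/8

165/8 dollars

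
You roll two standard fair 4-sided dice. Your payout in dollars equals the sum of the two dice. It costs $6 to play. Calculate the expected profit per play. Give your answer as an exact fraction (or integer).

-$1

Distribution of the sum of the two dice: 2 w.p. 1/16, 3 w.p. 1/8, 4 w.p. 3/16, 5 w.p. 1/4, 6 w.p. 3/16, 7 w.p. 1/8, …
E[payout] = (1/16)·2 + (1/8)·3 + (3/16)·4 + (1/4)·5 + (3/16)·6 + (1/8)·7 + (1/16)·8 = 5
Expected profit = 5 − 6 = -1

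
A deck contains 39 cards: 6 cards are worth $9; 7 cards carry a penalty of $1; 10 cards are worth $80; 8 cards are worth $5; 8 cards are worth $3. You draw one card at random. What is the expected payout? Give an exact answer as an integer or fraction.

911/39 dollars

E[payout] = (6/39)·9 + (7/39)·(-1) + (10/39)·80 + (8/39)·5 + (8/39)·3 = 911/39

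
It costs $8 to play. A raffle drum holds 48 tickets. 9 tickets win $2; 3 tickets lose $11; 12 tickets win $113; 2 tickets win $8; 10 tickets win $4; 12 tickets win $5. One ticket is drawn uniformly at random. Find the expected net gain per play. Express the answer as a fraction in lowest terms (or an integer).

1073/48 dollars

E[payout] = (9/48)·2 + (3/48)·(-11) + (12/48)·113 + (2/48)·8 + (10/48)·4 + (12/48)·5 = 1457/48
Expected profit = 1457/48 − 8 = 1073/48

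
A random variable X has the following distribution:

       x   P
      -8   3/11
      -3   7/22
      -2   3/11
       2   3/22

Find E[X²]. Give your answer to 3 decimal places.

E[X²] = (3/11)·64 + (7/22)·9 + (3/11)·4 + (3/22)·4
     = 483/22 ≈ 21.955

21.955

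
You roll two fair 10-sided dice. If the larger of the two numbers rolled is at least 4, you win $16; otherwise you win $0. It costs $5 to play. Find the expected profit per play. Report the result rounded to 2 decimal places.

$9.56

E[payout] = (9/100)·0 + (91/100)·16 = 364/25
Expected profit = 364/25 − 5 = 239/25 ≈ $9.56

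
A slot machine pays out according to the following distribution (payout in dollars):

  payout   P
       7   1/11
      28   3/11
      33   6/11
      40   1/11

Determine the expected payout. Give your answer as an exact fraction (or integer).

E[X] = (1/11)·7 + (3/11)·28 + (6/11)·33 + (1/11)·40
     = 329/11

329/11 dollars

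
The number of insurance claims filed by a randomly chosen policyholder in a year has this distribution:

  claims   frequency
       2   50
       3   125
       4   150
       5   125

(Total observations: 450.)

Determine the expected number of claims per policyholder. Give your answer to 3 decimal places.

3.778

Total = 450, so P(claims=2) = 50/450, etc.
E[X] = (1/9)·2 + (5/18)·3 + (1/3)·4 + (5/18)·5
     = 34/9 ≈ 3.778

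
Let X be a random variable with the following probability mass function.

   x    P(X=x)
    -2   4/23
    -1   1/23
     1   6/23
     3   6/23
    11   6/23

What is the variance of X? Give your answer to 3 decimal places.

E[X] = (4/23)·(-2) + (1/23)·(-1) + (6/23)·1 + (6/23)·3 + (6/23)·11 = 81/23
E[X²] = (4/23)·4 + (1/23)·1 + (6/23)·1 + (6/23)·9 + (6/23)·121 = 803/23
Var(X) = 803/23 − (81/23)² = 11908/529 ≈ 22.510

22.510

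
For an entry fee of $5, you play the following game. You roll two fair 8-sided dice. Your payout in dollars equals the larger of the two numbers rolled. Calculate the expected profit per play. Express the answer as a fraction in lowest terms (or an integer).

Distribution of the larger of the two numbers rolled: 1 w.p. 1/64, 2 w.p. 3/64, 3 w.p. 5/64, 4 w.p. 7/64, 5 w.p. 9/64, 6 w.p. 11/64, …
E[payout] = (1/64)·1 + (3/64)·2 + (5/64)·3 + (7/64)·4 + (9/64)·5 + (11/64)·6 + (13/64)·7 + (15/64)·8 = 93/16
Expected profit = 93/16 − 5 = 13/16

13/16 dollars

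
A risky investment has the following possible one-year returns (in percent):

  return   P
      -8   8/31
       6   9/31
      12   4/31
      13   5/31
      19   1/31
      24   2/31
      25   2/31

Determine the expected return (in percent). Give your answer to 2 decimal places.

7.10

E[X] = (8/31)·(-8) + (9/31)·6 + (4/31)·12 + (5/31)·13 + (1/31)·19 + (2/31)·24 + (2/31)·25
     = 220/31 ≈ 7.10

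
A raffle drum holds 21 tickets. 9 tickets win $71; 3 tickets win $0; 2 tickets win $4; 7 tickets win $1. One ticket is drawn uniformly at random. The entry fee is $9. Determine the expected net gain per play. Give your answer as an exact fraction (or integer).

155/7 dollars

E[payout] = (9/21)·71 + (3/21)·0 + (2/21)·4 + (7/21)·1 = 218/7
Expected profit = 218/7 − 9 = 155/7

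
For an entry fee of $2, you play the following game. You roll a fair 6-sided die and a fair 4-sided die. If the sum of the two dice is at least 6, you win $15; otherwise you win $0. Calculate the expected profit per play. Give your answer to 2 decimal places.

$6.75

E[payout] = (5/12)·0 + (7/12)·15 = 35/4
Expected profit = 35/4 − 2 = 27/4 ≈ $6.75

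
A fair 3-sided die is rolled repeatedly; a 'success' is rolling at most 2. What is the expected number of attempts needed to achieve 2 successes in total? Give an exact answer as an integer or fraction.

By linearity (sum of 2 independent geometric waits), E[trials] = 2/p = 2/(2/3) = 3.

3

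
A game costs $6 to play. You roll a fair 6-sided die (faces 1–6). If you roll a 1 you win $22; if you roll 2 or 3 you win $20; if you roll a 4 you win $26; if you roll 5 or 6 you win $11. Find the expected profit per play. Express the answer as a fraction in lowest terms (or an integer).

37/3 dollars

E[payout] = (1/3)·11 + (1/3)·20 + (1/6)·22 + (1/6)·26 = 55/3
Expected profit = 55/3 − 6 = 37/3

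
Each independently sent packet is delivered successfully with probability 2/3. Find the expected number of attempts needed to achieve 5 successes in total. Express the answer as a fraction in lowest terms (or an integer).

By linearity (sum of 5 independent geometric waits), E[trials] = 5/p = 5/(2/3) = 15/2.

15/2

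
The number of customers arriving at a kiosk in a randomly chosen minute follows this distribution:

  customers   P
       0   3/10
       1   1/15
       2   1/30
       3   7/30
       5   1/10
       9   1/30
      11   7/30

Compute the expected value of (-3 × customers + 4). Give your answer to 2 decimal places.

E[-3x+4] = (3/10)·4 + (1/15)·1 + (1/30)·(-2) + (7/30)·(-5) + (1/10)·(-11) + (1/30)·(-23) + (7/30)·(-29)
     = -43/5 ≈ -8.60

-8.60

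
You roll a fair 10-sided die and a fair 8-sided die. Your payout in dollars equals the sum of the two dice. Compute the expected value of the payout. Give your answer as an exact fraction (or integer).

Distribution of the sum of the two dice: 2 w.p. 1/80, 3 w.p. 1/40, 4 w.p. 3/80, 5 w.p. 1/20, 6 w.p. 1/16, 7 w.p. 3/40, …
E[payout] = (1/80)·2 + (1/40)·3 + (3/80)·4 + (1/20)·5 + (1/16)·6 + (3/40)·7 + (7/80)·8 + (1/10)·9 + (1/10)·10 + (1/10)·11 + (7/80)·12 + (3/40)·13 + (1/16)·14 + (1/20)·15 + (3/80)·16 + (1/40)·17 + (1/80)·18 = 10

$10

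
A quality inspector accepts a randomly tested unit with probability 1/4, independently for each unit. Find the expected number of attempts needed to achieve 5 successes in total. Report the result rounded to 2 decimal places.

20.00

By linearity (sum of 5 independent geometric waits), E[trials] = 5/p = 5/(1/4) = 20.
≈ 20.00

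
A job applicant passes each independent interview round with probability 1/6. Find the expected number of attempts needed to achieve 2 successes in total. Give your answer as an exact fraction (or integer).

12

By linearity (sum of 2 independent geometric waits), E[trials] = 2/p = 2/(1/6) = 12.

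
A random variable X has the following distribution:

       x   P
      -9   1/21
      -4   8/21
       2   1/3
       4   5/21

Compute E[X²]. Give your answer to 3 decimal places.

15.095

E[X²] = (1/21)·81 + (8/21)·16 + (1/3)·4 + (5/21)·16
     = 317/21 ≈ 15.095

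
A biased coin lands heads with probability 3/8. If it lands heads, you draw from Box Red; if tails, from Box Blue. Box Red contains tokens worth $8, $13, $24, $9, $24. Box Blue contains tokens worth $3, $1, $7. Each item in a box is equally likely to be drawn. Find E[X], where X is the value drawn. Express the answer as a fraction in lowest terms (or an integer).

E[X | Box Red] = (8 + 13 + 24 + 9 + 24)/5 = 78/5
E[X | Box Blue] = (3 + 1 + 7)/3 = 11/3
E[X] = (3/8)·78/5 + (5/8)·11/3 = 977/120

977/120 dollars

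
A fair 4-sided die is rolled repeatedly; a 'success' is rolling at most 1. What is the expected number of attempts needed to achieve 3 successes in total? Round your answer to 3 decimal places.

By linearity (sum of 3 independent geometric waits), E[trials] = 3/p = 3/(1/4) = 12.
≈ 12.000

12.000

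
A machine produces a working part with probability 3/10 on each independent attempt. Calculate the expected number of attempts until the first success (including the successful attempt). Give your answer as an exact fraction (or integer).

For a geometric distribution, E[trials] = 1/p = 1/(3/10) = 10/3.

10/3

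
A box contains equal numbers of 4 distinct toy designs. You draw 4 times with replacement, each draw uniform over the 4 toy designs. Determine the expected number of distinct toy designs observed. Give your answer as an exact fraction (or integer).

Let Xⱼ=1 if type j appears at least once. P(Xⱼ=1) = 1 − ((4−1)/4)^4 = 175/256.
E[#distinct] = 4·175/256 = 175/64.

175/64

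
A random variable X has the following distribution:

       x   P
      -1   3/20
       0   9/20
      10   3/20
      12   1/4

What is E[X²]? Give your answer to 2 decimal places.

E[X²] = (3/20)·1 + (9/20)·0 + (3/20)·100 + (1/4)·144
     = 1023/20 ≈ 51.15

51.15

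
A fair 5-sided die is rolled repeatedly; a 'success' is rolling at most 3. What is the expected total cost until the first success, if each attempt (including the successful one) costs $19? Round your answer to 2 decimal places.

E[#attempts] = 1/p = 5/3; E[cost] = 19·5/3 = 95/3.
≈ 31.67

$31.67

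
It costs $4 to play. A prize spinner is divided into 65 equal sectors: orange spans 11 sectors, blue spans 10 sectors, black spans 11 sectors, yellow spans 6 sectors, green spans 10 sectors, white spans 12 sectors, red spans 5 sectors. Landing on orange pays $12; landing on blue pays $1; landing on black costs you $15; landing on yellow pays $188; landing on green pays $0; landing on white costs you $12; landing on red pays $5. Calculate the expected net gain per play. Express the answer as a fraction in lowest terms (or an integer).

E[payout] = (11/65)·12 + (10/65)·1 + (11/65)·(-15) + (6/65)·188 + (10/65)·0 + (12/65)·(-12) + (5/65)·5 = 986/65
Expected profit = 986/65 − 4 = 726/65

726/65 dollars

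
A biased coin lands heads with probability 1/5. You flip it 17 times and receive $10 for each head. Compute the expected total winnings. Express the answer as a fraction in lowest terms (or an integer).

$34

E[#heads] = 17·1/5 = 17/5 (linearity over flips).
E[winnings] = 10·17/5 = 34.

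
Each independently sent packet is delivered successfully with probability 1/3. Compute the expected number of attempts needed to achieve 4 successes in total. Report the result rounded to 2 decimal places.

12.00

By linearity (sum of 4 independent geometric waits), E[trials] = 4/p = 4/(1/3) = 12.
≈ 12.00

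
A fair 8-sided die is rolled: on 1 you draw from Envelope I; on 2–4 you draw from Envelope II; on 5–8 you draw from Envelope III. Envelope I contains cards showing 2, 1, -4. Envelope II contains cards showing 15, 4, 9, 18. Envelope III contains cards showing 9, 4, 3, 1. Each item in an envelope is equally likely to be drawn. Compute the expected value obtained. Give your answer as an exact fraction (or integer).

307/48

E[X | Envelope I] = (2 + 1 − 4)/3 = -1/3
E[X | Envelope II] = (15 + 4 + 9 + 18)/4 = 23/2
E[X | Envelope III] = (9 + 4 + 3 + 1)/4 = 17/4
E[X] = (1/8)·(-1/3) + (3/8)·23/2 + (1/2)·17/4 = 307/48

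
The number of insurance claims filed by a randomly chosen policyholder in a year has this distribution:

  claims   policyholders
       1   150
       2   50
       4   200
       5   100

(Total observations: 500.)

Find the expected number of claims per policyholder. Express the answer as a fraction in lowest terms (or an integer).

31/10

Total = 500, so P(claims=1) = 150/500, etc.
E[X] = (3/10)·1 + (1/10)·2 + (2/5)·4 + (1/5)·5
     = 31/10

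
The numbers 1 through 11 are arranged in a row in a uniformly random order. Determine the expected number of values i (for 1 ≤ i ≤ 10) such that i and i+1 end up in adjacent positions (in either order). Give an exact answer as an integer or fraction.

For each i ∈ {1,…,10}, let Xᵢ = 1 if i and i+1 are adjacent. P(Xᵢ=1) = 2·(11−1)!/11! = 2/11.
By linearity, E[ΣXᵢ] = (10)·(2/11) = 20/11.

20/11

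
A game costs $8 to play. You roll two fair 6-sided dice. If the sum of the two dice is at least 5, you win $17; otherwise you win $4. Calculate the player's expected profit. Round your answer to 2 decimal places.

E[payout] = (1/6)·4 + (5/6)·17 = 89/6
Expected profit = 89/6 − 8 = 41/6 ≈ $6.83

$6.83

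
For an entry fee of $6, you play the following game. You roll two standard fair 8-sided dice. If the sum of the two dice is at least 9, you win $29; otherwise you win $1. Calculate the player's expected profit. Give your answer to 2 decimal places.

$10.75

E[payout] = (7/16)·1 + (9/16)·29 = 67/4
Expected profit = 67/4 − 6 = 43/4 ≈ $10.75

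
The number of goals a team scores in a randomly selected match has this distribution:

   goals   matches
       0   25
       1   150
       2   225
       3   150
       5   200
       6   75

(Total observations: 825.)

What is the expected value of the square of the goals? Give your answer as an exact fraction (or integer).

404/33

Total = 825, so P(goals=0) = 25/825, etc.
E[X²] = (1/33)·0 + (2/11)·1 + (3/11)·4 + (2/11)·9 + (8/33)·25 + (1/11)·36
     = 404/33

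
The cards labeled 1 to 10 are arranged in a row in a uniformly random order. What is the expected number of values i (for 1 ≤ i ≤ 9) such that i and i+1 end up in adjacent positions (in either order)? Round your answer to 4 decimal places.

For each i ∈ {1,…,9}, let Xᵢ = 1 if i and i+1 are adjacent. P(Xᵢ=1) = 2·(10−1)!/10! = 2/10.
By linearity, E[ΣXᵢ] = (9)·(2/10) = 9/5.
≈ 1.8000

1.8000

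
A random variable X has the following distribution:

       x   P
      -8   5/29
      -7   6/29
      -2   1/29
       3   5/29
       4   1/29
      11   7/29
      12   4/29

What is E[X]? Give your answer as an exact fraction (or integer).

E[X] = (5/29)·(-8) + (6/29)·(-7) + (1/29)·(-2) + (5/29)·3 + (1/29)·4 + (7/29)·11 + (4/29)·12
     = 60/29

60/29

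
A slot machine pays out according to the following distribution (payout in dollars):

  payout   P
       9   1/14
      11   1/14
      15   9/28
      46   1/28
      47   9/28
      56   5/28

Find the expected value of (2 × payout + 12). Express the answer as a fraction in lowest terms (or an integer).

78

E[2x+12] = (1/14)·30 + (1/14)·34 + (9/28)·42 + (1/28)·104 + (9/28)·106 + (5/28)·124
     = 78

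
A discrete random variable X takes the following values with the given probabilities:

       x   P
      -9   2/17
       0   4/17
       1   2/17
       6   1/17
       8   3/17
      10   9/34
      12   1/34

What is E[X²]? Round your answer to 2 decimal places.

53.76

E[X²] = (2/17)·81 + (4/17)·0 + (2/17)·1 + (1/17)·36 + (3/17)·64 + (9/34)·100 + (1/34)·144
     = 914/17 ≈ 53.76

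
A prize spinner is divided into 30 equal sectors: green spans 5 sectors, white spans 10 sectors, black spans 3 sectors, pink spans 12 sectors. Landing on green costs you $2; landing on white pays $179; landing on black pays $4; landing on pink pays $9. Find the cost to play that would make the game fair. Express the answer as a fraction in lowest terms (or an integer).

190/3 dollars

E[payout] = (5/30)·(-2) + (10/30)·179 + (3/30)·4 + (12/30)·9 = 190/3
Fair fee = E[payout] = 190/3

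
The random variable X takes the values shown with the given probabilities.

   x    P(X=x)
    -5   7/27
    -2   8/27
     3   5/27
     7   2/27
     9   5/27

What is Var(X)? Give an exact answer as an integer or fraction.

E[X] = (7/27)·(-5) + (8/27)·(-2) + (5/27)·3 + (2/27)·7 + (5/27)·9 = 23/27
E[X²] = (7/27)·25 + (8/27)·4 + (5/27)·9 + (2/27)·49 + (5/27)·81 = 755/27
Var(X) = 755/27 − (23/27)² = 19856/729

19856/729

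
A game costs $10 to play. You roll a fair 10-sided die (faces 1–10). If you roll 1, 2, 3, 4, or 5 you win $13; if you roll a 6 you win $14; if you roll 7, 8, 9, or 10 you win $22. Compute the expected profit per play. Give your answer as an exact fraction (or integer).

E[payout] = (1/2)·13 + (1/10)·14 + (2/5)·22 = 167/10
Expected profit = 167/10 − 10 = 67/10

67/10 dollars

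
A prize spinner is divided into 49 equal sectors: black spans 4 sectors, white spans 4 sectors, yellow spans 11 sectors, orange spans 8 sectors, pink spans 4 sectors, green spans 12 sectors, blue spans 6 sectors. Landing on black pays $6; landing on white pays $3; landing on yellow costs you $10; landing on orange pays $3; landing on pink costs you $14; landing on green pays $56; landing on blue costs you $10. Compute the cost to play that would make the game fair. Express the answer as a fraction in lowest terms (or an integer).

E[payout] = (4/49)·6 + (4/49)·3 + (11/49)·(-10) + (8/49)·3 + (4/49)·(-14) + (12/49)·56 + (6/49)·(-10) = 506/49
Fair fee = E[payout] = 506/49

506/49 dollars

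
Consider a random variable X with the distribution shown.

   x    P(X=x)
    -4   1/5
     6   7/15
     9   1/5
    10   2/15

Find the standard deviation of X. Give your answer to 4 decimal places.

E[X] = 77/15, E[X²] = 743/15
Var(X) = E[X²] − (E[X])² = 743/15 − 5929/225 = 5216/225
SD(X) = √(5216/225) ≈ 4.8148

4.8148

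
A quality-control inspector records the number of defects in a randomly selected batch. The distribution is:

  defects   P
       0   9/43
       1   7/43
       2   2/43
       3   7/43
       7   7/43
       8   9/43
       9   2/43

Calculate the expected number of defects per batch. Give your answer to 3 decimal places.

E[X] = (9/43)·0 + (7/43)·1 + (2/43)·2 + (7/43)·3 + (7/43)·7 + (9/43)·8 + (2/43)·9
     = 171/43 ≈ 3.977

3.977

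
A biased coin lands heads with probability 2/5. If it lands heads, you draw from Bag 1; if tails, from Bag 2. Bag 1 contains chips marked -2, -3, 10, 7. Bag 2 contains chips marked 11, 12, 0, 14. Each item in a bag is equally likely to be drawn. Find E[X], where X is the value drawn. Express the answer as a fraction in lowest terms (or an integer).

E[X | Bag 1] = (-2 − 3 + 10 + 7)/4 = 3
E[X | Bag 2] = (11 + 12 + 0 + 14)/4 = 37/4
E[X] = (2/5)·3 + (3/5)·37/4 = 27/4

27/4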